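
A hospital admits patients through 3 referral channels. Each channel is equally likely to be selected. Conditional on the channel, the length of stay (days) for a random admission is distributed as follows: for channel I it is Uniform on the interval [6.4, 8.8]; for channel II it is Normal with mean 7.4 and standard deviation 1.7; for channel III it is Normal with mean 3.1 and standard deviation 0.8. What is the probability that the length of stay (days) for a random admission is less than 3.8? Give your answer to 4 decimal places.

0.2754

Conditional on each channel, P(X < 3.8): I: 0; II: 0.0171025; III: 0.809213.
By total probability, P(X < 3.8) = 0.333333·0 + 0.333333·0.0171025 + 0.333333·0.809213 = 0.275439.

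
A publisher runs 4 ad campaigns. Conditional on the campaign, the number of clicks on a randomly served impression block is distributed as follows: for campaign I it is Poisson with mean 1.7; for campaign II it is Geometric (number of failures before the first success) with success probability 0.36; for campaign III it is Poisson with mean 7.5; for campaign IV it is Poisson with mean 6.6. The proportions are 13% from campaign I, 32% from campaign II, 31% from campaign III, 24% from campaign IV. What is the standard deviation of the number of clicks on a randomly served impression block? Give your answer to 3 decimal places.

Per component, I: μ=1.7, E[X²]=4.59; II: μ=1.77778, E[X²]=8.09877; III: μ=7.5, E[X²]=63.75; IV: μ=6.6, E[X²]=50.16.
E[X] = 0.13·1.7 + 0.32·1.77778 + 0.31·7.5 + 0.24·6.6 = 4.69889.
E[X²] = 0.13·4.59 + 0.32·8.09877 + 0.31·63.75 + 0.24·50.16 = 34.9892.
Var(X) = E[X²] − (E[X])² = 34.9892 − 22.0796 = 12.9096.
SD(X) = √12.9096 = 3.593.

3.593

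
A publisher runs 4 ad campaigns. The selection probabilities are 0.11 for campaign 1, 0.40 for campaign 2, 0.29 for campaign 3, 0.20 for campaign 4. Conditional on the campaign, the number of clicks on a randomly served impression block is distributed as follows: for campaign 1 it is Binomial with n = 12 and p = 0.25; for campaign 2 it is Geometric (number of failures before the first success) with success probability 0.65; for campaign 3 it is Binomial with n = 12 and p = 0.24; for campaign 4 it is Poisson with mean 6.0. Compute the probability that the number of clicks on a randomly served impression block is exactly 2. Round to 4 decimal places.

Conditional on each campaign, P(X = 2): 1: 0.232293; 2: 0.079625; 3: 0.244401; 4: 0.0446175.
By total probability, P(X = 2) = 0.11·0.232293 + 0.4·0.079625 + 0.29·0.244401 + 0.2·0.0446175 = 0.137202.

0.1372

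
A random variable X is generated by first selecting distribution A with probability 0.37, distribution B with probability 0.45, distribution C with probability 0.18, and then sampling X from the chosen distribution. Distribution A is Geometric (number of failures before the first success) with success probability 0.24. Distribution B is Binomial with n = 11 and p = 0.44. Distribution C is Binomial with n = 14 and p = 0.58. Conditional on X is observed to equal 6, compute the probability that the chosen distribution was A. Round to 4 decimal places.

Likelihoods P(X=6 | ·): A: 0.046248; B: 0.184628; C: 0.110692.
Posterior ∝ prior × likelihood. Numerator for A: 0.37·0.046248 = 0.0171118.
Normalizing constant: 0.37·0.046248 + 0.45·0.184628 + 0.18·0.110692 = 0.120119.
P(A | observation) = 0.0171118 / 0.120119 = 0.142457.

0.1425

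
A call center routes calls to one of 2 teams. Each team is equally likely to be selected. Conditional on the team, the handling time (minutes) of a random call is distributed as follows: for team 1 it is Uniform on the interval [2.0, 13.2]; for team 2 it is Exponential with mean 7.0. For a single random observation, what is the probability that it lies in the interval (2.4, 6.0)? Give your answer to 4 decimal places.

Conditional on each team, P(2.4 < X < 6.0): 1: 0.321429; 2: 0.285367.
By total probability, P(2.4 < X < 6.0) = 0.5·0.321429 + 0.5·0.285367 = 0.303398.

0.3034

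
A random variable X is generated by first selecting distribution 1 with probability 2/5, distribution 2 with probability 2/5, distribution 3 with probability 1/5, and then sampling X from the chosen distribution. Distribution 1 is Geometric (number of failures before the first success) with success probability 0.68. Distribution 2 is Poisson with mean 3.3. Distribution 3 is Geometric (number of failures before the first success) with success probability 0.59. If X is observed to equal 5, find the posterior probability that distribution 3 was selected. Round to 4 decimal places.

Likelihoods P(X=5 | ·): 1: 0.0022817; 2: 0.120286; 3: 0.00683552.
Posterior ∝ prior × likelihood. Numerator for 3: 0.2·0.00683552 = 0.0013671.
Normalizing constant: 0.4·0.0022817 + 0.4·0.120286 + 0.2·0.00683552 = 0.0503944.
P(3 | observation) = 0.0013671 / 0.0503944 = 0.0271281.

0.0271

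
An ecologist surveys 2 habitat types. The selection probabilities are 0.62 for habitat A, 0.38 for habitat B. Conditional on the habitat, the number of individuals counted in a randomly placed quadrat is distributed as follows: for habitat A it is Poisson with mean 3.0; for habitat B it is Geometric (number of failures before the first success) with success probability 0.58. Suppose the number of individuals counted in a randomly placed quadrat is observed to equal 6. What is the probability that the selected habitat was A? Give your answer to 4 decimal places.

0.9627

Likelihoods P(X=6 | ·): A: 0.0504094; B: 0.00318364.
Posterior ∝ prior × likelihood. Numerator for A: 0.62·0.0504094 = 0.0312538.
Normalizing constant: 0.62·0.0504094 + 0.38·0.00318364 = 0.0324636.
P(A | observation) = 0.0312538 / 0.0324636 = 0.962734.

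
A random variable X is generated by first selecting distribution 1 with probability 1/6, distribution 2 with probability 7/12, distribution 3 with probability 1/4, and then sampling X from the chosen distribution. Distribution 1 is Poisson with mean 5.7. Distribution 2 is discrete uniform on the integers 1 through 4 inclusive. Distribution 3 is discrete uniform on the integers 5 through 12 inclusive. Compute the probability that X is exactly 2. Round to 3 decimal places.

0.155

Conditional on each component, P(X = 2): 1: 0.0543552; 2: 0.25; 3: 0.
By total probability, P(X = 2) = 0.166667·0.0543552 + 0.583333·0.25 + 0.25·0 = 0.154893.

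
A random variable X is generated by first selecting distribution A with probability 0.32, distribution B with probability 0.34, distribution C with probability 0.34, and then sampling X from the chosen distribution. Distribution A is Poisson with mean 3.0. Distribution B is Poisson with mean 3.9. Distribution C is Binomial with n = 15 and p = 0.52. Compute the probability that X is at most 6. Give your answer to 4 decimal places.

0.7004

Conditional on each component, P(X ≤ 6): A: 0.966491; B: 0.899483; C: 0.250968.
By total probability, P(X ≤ 6) = 0.32·0.966491 + 0.34·0.899483 + 0.34·0.250968 = 0.700431.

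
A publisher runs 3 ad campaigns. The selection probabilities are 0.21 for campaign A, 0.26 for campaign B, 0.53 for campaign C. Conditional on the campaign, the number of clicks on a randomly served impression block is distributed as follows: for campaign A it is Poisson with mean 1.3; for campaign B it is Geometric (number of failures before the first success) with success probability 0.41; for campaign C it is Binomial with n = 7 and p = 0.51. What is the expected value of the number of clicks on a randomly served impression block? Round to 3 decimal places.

2.539

Component means — A: 1.3; B: 1.43902; C: 3.57.
E[X] = 0.21·1.3 + 0.26·1.43902 + 0.53·3.57 = 2.53925.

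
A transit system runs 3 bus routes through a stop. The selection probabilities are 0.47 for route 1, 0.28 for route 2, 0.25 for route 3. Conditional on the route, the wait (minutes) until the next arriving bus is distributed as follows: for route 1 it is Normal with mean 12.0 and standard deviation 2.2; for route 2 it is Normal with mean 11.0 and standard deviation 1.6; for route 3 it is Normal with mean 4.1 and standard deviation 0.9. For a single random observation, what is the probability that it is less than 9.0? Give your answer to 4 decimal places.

0.3202

Conditional on each route, P(X < 9.0): 1: 0.086341; 2: 0.10565; 3: 1.
By total probability, P(X < 9.0) = 0.47·0.086341 + 0.28·0.10565 + 0.25·1 = 0.320162.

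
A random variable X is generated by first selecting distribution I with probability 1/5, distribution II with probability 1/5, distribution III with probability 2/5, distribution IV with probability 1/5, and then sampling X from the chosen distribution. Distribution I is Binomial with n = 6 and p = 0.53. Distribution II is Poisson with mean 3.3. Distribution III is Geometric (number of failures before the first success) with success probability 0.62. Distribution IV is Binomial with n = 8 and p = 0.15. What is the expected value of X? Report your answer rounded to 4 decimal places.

Component means — I: 3.18; II: 3.3; III: 0.612903; IV: 1.2.
E[X] = 0.2·3.18 + 0.2·3.3 + 0.4·0.612903 + 0.2·1.2 = 1.78116.

1.7812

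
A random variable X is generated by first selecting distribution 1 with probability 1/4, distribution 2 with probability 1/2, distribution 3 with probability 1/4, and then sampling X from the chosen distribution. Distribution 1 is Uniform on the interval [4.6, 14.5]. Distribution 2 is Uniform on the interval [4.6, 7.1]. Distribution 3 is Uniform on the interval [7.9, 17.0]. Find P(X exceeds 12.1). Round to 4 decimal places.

Conditional on each component, P(X > 12.1): 1: 0.242424; 2: 0; 3: 0.538462.
By total probability, P(X > 12.1) = 0.25·0.242424 + 0.5·0 + 0.25·0.538462 = 0.195221.

0.1952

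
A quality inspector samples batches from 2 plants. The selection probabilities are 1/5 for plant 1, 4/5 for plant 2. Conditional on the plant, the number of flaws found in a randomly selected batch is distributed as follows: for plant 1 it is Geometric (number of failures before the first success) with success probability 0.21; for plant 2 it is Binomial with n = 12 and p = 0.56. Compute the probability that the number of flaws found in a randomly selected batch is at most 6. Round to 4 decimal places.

0.5174

Conditional on each plant, P(X ≤ 6): 1: 0.807961; 2: 0.444801.
By total probability, P(X ≤ 6) = 0.2·0.807961 + 0.8·0.444801 = 0.517433.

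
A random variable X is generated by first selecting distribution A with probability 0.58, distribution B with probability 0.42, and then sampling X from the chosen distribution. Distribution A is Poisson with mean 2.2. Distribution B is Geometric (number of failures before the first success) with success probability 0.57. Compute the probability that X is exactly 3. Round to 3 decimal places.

0.133

Conditional on each component, P(X = 3): A: 0.196639; B: 0.045319.
By total probability, P(X = 3) = 0.58·0.196639 + 0.42·0.045319 = 0.133084.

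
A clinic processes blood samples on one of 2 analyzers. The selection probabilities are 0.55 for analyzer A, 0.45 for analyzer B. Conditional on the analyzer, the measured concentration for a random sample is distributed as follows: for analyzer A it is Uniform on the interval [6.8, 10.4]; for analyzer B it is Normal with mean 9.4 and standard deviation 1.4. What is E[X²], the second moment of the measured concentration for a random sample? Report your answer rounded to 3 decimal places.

For each component E[X²] = Var + (mean)², giving A: 75.04; B: 90.32.
Overall E[X²] = 0.55·75.04 + 0.45·90.32 = 81.916.

81.916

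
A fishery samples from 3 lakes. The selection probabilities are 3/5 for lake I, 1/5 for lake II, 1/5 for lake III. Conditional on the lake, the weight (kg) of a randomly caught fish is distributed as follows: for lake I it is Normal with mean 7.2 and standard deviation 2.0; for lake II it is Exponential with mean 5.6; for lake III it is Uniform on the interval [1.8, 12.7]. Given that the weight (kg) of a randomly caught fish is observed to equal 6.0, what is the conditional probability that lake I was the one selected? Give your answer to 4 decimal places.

Likelihoods f(6.0 | ·): I: 0.166612; II: 0.0611641; III: 0.0917431.
Posterior ∝ prior × likelihood. Numerator for I: 0.6·0.166612 = 0.0999674.
Normalizing constant: 0.6·0.166612 + 0.2·0.0611641 + 0.2·0.0917431 = 0.130549.
P(I | observation) = 0.0999674 / 0.130549 = 0.765747.

0.7657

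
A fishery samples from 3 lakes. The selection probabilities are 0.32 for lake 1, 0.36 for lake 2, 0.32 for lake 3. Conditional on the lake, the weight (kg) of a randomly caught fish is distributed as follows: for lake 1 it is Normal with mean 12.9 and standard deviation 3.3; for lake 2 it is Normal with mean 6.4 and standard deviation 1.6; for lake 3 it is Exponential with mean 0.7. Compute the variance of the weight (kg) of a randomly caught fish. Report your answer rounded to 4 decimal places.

Per component, 1: μ=12.9, E[X²]=177.3; 2: μ=6.4, E[X²]=43.52; 3: μ=0.7, E[X²]=0.98.
E[X] = 0.32·12.9 + 0.36·6.4 + 0.32·0.7 = 6.656.
E[X²] = 0.32·177.3 + 0.36·43.52 + 0.32·0.98 = 72.7168.
Var(X) = E[X²] − (E[X])² = 72.7168 − 44.3023 = 28.4145.

28.4145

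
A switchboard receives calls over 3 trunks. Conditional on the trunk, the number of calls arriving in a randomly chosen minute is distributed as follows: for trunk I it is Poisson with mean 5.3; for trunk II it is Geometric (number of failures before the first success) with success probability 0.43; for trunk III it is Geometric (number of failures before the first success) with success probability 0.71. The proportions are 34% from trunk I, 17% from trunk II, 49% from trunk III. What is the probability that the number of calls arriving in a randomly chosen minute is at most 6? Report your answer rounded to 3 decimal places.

Conditional on each trunk, P(X ≤ 6): I: 0.717134; II: 0.980451; III: 0.999828.
By total probability, P(X ≤ 6) = 0.34·0.717134 + 0.17·0.980451 + 0.49·0.999828 = 0.900418.

0.900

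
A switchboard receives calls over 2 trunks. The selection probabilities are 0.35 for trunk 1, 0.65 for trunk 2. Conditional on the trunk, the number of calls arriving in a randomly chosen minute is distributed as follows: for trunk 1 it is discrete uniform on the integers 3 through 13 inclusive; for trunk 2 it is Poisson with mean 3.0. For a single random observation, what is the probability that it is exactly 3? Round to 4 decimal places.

Conditional on each trunk, P(X = 3): 1: 0.0909091; 2: 0.224042.
By total probability, P(X = 3) = 0.35·0.0909091 + 0.65·0.224042 = 0.177445.

0.1774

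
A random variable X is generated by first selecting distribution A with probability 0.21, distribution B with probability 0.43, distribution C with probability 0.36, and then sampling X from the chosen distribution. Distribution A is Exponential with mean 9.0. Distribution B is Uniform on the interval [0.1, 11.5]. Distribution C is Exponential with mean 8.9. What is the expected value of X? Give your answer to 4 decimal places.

7.5880

Component means — A: 9; B: 5.8; C: 8.9.
E[X] = 0.21·9 + 0.43·5.8 + 0.36·8.9 = 7.588.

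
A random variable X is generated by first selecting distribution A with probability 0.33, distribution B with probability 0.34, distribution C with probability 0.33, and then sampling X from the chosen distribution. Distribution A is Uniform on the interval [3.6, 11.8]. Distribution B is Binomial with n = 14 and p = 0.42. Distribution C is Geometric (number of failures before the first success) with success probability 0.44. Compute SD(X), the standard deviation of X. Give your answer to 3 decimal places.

Per component, A: μ=7.7, E[X²]=64.8933; B: μ=5.88, E[X²]=37.9848; C: μ=1.27273, E[X²]=4.5124.
E[X] = 0.33·7.7 + 0.34·5.88 + 0.33·1.27273 = 4.9602.
E[X²] = 0.33·64.8933 + 0.34·37.9848 + 0.33·4.5124 = 35.8187.
Var(X) = E[X²] − (E[X])² = 35.8187 − 24.6036 = 11.2151.
SD(X) = √11.2151 = 3.3489.

3.349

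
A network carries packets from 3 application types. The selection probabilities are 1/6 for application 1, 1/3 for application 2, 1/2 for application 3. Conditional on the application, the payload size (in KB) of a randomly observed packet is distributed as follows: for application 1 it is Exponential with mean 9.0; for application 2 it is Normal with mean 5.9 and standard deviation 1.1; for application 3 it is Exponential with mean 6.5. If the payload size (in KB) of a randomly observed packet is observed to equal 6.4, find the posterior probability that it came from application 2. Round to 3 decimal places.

Likelihoods f(6.4 | ·): 1: 0.0545665; 2: 0.327079; 3: 0.0574743.
Posterior ∝ prior × likelihood. Numerator for 2: 0.333333·0.327079 = 0.109026.
Normalizing constant: 0.166667·0.0545665 + 0.333333·0.327079 + 0.5·0.0574743 = 0.146858.
P(2 | observation) = 0.109026 / 0.146858 = 0.742393.

0.742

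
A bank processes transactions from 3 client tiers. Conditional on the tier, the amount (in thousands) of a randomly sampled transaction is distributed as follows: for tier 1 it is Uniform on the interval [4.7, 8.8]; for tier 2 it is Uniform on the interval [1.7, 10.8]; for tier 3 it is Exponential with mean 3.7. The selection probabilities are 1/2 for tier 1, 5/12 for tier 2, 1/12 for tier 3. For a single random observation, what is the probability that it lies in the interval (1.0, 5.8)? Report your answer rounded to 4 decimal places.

Conditional on each tier, P(1.0 < X < 5.8): 1: 0.268293; 2: 0.450549; 3: 0.554621.
By total probability, P(1.0 < X < 5.8) = 0.5·0.268293 + 0.416667·0.450549 + 0.0833333·0.554621 = 0.368094.

0.3681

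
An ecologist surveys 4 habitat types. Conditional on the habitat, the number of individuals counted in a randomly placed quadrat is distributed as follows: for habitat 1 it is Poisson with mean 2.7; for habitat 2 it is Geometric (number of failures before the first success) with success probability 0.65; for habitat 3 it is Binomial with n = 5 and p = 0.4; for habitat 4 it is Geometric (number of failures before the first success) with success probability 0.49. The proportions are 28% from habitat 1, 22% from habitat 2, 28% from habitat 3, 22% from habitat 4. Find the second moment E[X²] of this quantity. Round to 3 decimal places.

For each component E[X²] = Var + (mean)², giving 1: 9.99; 2: 1.11834; 3: 5.2; 4: 3.20741.
Overall E[X²] = 0.28·9.99 + 0.22·1.11834 + 0.28·5.2 + 0.22·3.20741 = 5.20487.

5.205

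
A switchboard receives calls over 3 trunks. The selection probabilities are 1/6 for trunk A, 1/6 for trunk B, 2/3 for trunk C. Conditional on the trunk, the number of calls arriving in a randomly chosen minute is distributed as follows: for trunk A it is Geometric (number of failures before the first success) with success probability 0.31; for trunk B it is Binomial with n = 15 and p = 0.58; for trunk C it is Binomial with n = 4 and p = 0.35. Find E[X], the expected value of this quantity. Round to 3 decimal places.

2.754

Component means — A: 2.22581; B: 8.7; C: 1.4.
E[X] = 0.166667·2.22581 + 0.166667·8.7 + 0.666667·1.4 = 2.7543.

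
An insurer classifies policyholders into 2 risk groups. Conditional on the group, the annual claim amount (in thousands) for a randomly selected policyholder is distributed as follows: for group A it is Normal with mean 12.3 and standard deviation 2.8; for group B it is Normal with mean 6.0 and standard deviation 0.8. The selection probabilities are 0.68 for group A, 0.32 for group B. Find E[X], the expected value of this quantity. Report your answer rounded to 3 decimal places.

Component means — A: 12.3; B: 6.
E[X] = 0.68·12.3 + 0.32·6 = 10.284.

10.284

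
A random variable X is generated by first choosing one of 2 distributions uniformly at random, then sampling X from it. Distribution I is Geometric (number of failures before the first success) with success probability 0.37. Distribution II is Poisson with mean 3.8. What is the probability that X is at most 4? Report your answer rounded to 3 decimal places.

0.784

Conditional on each component, P(X ≤ 4): I: 0.900756; II: 0.667844.
By total probability, P(X ≤ 4) = 0.5·0.900756 + 0.5·0.667844 = 0.7843.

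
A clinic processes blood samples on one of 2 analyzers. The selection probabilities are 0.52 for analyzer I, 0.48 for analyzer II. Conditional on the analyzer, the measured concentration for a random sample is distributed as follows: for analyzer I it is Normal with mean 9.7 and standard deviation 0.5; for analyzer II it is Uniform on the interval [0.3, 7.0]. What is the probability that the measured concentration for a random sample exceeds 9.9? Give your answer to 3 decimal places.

Conditional on each analyzer, P(X > 9.9): I: 0.344578; II: 0.
By total probability, P(X > 9.9) = 0.52·0.344578 + 0.48·0 = 0.179181.

0.179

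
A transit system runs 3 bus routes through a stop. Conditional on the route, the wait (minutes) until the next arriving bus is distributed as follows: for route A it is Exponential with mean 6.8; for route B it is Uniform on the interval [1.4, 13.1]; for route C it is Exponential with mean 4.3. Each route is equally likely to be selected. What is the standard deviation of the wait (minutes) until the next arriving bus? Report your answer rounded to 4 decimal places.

5.2022

Per component, A: μ=6.8, E[X²]=92.48; B: μ=7.25, E[X²]=63.97; C: μ=4.3, E[X²]=36.98.
E[X] = 0.333333·6.8 + 0.333333·7.25 + 0.333333·4.3 = 6.11667.
E[X²] = 0.333333·92.48 + 0.333333·63.97 + 0.333333·36.98 = 64.4767.
Var(X) = E[X²] − (E[X])² = 64.4767 − 37.4136 = 27.0631.
SD(X) = √27.0631 = 5.20222.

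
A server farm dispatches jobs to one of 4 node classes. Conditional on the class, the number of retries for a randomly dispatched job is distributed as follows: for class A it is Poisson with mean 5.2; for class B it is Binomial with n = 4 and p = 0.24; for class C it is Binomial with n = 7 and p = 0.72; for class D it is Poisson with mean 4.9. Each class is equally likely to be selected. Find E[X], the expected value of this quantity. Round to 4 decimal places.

4.0250

Component means — A: 5.2; B: 0.96; C: 5.04; D: 4.9.
E[X] = 0.25·5.2 + 0.25·0.96 + 0.25·5.04 + 0.25·4.9 = 4.025.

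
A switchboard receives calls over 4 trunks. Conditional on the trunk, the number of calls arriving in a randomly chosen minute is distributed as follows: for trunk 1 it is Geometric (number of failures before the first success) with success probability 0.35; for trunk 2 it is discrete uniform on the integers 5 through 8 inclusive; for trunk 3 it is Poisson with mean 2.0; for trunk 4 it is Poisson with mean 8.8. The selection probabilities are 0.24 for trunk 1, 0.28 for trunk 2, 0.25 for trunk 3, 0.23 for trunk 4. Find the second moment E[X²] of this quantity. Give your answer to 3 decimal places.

For each component E[X²] = Var + (mean)², giving 1: 8.7551; 2: 43.5; 3: 6; 4: 86.24.
Overall E[X²] = 0.24·8.7551 + 0.28·43.5 + 0.25·6 + 0.23·86.24 = 35.6164.

35.616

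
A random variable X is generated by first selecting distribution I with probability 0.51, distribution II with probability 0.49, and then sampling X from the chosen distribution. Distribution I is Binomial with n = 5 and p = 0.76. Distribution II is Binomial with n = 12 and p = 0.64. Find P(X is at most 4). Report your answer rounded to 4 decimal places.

0.3956

Conditional on each component, P(X ≤ 4): I: 0.746447; II: 0.0303799.
By total probability, P(X ≤ 4) = 0.51·0.746447 + 0.49·0.0303799 = 0.395574.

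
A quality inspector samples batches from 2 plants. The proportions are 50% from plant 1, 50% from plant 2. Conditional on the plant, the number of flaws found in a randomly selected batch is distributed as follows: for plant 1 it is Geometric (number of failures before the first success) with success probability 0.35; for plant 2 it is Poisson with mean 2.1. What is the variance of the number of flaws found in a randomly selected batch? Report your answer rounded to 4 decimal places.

Per component, 1: μ=1.85714, E[X²]=8.7551; 2: μ=2.1, E[X²]=6.51.
E[X] = 0.5·1.85714 + 0.5·2.1 = 1.97857.
E[X²] = 0.5·8.7551 + 0.5·6.51 = 7.63255.
Var(X) = E[X²] − (E[X])² = 7.63255 − 3.91474 = 3.71781.

3.7178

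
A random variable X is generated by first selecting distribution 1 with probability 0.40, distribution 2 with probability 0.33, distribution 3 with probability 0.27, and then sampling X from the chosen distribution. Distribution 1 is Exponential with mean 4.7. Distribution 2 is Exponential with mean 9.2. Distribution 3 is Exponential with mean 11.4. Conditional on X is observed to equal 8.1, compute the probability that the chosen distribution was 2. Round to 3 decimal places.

Likelihoods f(8.1 | ·): 1: 0.0379697; 2: 0.0450655; 3: 0.043104.
Posterior ∝ prior × likelihood. Numerator for 2: 0.33·0.0450655 = 0.0148716.
Normalizing constant: 0.4·0.0379697 + 0.33·0.0450655 + 0.27·0.043104 = 0.0416976.
P(2 | observation) = 0.0148716 / 0.0416976 = 0.356654.

0.357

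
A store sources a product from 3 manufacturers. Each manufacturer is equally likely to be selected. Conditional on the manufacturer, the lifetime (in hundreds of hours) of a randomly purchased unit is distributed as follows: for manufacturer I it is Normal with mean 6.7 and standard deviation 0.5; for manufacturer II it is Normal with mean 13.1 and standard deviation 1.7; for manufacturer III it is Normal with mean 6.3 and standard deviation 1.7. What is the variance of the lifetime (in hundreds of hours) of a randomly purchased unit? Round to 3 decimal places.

11.717

Per component, I: μ=6.7, E[X²]=45.14; II: μ=13.1, E[X²]=174.5; III: μ=6.3, E[X²]=42.58.
E[X] = 0.333333·6.7 + 0.333333·13.1 + 0.333333·6.3 = 8.7.
E[X²] = 0.333333·45.14 + 0.333333·174.5 + 0.333333·42.58 = 87.4067.
Var(X) = E[X²] − (E[X])² = 87.4067 − 75.69 = 11.7167.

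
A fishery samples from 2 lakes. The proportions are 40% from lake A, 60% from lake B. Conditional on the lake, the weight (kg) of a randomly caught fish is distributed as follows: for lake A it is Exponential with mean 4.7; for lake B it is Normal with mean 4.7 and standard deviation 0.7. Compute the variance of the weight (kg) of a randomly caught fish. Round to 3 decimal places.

Per component, A: μ=4.7, E[X²]=44.18; B: μ=4.7, E[X²]=22.58.
E[X] = 0.4·4.7 + 0.6·4.7 = 4.7.
E[X²] = 0.4·44.18 + 0.6·22.58 = 31.22.
Var(X) = E[X²] − (E[X])² = 31.22 − 22.09 = 9.13.

9.130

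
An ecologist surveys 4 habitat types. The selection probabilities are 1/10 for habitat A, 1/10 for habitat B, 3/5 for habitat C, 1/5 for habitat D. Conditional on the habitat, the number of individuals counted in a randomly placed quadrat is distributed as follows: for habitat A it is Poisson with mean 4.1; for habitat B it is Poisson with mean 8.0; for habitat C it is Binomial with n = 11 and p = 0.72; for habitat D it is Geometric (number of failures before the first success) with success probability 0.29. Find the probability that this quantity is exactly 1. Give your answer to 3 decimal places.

Conditional on each habitat, P(X = 1): A: 0.067948; B: 0.0026837; C: 2.34588e-05; D: 0.2059.
By total probability, P(X = 1) = 0.1·0.067948 + 0.1·0.0026837 + 0.6·2.34588e-05 + 0.2·0.2059 = 0.0482572.

0.048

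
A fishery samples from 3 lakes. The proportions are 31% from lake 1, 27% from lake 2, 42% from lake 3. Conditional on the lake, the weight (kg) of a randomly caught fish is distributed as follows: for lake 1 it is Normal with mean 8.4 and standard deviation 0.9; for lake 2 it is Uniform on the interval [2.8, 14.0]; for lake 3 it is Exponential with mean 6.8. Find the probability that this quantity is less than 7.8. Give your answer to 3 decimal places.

0.485

Conditional on each lake, P(X < 7.8): 1: 0.252493; 2: 0.446429; 3: 0.682431.
By total probability, P(X < 7.8) = 0.31·0.252493 + 0.27·0.446429 + 0.42·0.682431 = 0.485429.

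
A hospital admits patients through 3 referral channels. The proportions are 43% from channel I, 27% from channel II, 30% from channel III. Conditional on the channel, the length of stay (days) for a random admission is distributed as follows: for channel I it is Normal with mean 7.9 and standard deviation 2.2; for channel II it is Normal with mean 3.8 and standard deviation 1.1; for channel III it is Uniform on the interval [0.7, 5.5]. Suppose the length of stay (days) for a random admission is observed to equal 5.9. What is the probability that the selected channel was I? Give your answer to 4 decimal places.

Likelihoods f(5.9 | ·): I: 0.119957; II: 0.0586268; III: 0.
Posterior ∝ prior × likelihood. Numerator for I: 0.43·0.119957 = 0.0515817.
Normalizing constant: 0.43·0.119957 + 0.27·0.0586268 + 0.3·0 = 0.0674109.
P(I | observation) = 0.0515817 / 0.0674109 = 0.765183.

0.7652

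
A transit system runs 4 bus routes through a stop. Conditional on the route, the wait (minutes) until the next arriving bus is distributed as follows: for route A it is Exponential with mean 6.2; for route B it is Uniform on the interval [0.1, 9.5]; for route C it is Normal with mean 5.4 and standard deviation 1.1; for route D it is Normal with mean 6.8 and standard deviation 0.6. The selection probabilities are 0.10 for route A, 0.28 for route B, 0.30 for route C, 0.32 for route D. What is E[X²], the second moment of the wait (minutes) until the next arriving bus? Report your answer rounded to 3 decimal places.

For each component E[X²] = Var + (mean)², giving A: 76.88; B: 30.4033; C: 30.37; D: 46.6.
Overall E[X²] = 0.1·76.88 + 0.28·30.4033 + 0.3·30.37 + 0.32·46.6 = 40.2239.

40.224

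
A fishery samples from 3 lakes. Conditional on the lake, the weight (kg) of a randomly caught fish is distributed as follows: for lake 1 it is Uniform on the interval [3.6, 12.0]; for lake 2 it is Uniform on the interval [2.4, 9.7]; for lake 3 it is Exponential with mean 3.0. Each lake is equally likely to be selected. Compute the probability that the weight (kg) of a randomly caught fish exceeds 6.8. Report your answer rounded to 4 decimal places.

0.3733

Conditional on each lake, P(X > 6.8): 1: 0.619048; 2: 0.39726; 3: 0.103657.
By total probability, P(X > 6.8) = 0.333333·0.619048 + 0.333333·0.39726 + 0.333333·0.103657 = 0.373322.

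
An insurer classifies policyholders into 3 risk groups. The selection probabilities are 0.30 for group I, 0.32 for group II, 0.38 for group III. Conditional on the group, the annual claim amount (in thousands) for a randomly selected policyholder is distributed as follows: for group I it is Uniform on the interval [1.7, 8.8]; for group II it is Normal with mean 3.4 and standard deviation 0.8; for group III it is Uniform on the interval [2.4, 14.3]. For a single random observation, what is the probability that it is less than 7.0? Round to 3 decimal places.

Conditional on each group, P(X < 7.0): I: 0.746479; II: 0.999997; III: 0.386555.
By total probability, P(X < 7.0) = 0.3·0.746479 + 0.32·0.999997 + 0.38·0.386555 = 0.690833.

0.691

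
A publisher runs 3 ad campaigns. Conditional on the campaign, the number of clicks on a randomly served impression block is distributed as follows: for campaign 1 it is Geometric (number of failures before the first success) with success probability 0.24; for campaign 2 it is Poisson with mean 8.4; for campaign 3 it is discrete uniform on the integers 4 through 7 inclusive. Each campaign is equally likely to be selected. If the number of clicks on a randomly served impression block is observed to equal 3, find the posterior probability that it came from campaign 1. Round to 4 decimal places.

Likelihoods P(X=3 | ·): 1: 0.105354; 2: 0.0222133; 3: 0.
Posterior ∝ prior × likelihood. Numerator for 1: 0.333333·0.105354 = 0.0351181.
Normalizing constant: 0.333333·0.105354 + 0.333333·0.0222133 + 0.333333·0 = 0.0425225.
P(1 | observation) = 0.0351181 / 0.0425225 = 0.82587.

0.8259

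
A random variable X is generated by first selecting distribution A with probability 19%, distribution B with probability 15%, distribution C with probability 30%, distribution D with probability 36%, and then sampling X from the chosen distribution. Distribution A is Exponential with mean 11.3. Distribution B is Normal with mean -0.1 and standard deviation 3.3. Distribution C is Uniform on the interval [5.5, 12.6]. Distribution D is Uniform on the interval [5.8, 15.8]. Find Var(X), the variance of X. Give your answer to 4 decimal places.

Per component, A: μ=11.3, E[X²]=255.38; B: μ=-0.1, E[X²]=10.9; C: μ=9.05, E[X²]=86.1033; D: μ=10.8, E[X²]=124.973.
E[X] = 0.19·11.3 + 0.15·-0.1 + 0.3·9.05 + 0.36·10.8 = 8.735.
E[X²] = 0.19·255.38 + 0.15·10.9 + 0.3·86.1033 + 0.36·124.973 = 120.979.
Var(X) = E[X²] − (E[X])² = 120.979 − 76.3002 = 44.6784.

44.6784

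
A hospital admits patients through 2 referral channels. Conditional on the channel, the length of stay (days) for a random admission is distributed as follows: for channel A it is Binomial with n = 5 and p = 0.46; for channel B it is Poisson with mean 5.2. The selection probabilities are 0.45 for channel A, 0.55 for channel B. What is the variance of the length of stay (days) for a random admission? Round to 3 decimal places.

5.500

Per component, A: μ=2.3, E[X²]=6.532; B: μ=5.2, E[X²]=32.24.
E[X] = 0.45·2.3 + 0.55·5.2 = 3.895.
E[X²] = 0.45·6.532 + 0.55·32.24 = 20.6714.
Var(X) = E[X²] − (E[X])² = 20.6714 − 15.171 = 5.50037.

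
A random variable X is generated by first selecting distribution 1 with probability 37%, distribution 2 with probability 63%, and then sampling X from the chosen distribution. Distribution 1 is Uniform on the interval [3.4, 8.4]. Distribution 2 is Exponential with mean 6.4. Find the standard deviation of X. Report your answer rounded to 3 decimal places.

Per component, 1: μ=5.9, E[X²]=36.8933; 2: μ=6.4, E[X²]=81.92.
E[X] = 0.37·5.9 + 0.63·6.4 = 6.215.
E[X²] = 0.37·36.8933 + 0.63·81.92 = 65.2601.
Var(X) = E[X²] − (E[X])² = 65.2601 − 38.6262 = 26.6339.
SD(X) = √26.6339 = 5.16081.

5.161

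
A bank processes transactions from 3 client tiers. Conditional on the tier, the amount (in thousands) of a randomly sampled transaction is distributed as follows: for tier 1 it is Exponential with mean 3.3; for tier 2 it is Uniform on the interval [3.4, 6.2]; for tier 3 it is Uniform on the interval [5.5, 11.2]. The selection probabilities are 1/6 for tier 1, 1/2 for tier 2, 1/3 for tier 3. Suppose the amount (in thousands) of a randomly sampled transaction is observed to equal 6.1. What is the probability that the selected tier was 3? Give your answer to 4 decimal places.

Likelihoods f(6.1 | ·): 1: 0.0477199; 2: 0.357143; 3: 0.175439.
Posterior ∝ prior × likelihood. Numerator for 3: 0.333333·0.175439 = 0.0584795.
Normalizing constant: 0.166667·0.0477199 + 0.5·0.357143 + 0.333333·0.175439 = 0.245004.
P(3 | observation) = 0.0584795 / 0.245004 = 0.238688.

0.2387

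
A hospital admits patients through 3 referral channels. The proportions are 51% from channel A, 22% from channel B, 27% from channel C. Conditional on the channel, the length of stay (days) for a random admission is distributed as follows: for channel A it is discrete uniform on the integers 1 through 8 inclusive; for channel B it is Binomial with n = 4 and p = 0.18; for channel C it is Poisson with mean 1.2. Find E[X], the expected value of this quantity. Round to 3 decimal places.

2.777

Component means — A: 4.5; B: 0.72; C: 1.2.
E[X] = 0.51·4.5 + 0.22·0.72 + 0.27·1.2 = 2.7774.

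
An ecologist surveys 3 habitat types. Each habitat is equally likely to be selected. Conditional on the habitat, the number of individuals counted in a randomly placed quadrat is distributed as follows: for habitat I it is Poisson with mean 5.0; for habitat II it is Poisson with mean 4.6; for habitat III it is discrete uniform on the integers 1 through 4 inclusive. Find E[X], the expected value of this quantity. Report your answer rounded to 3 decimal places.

Component means — I: 5; II: 4.6; III: 2.5.
E[X] = 0.333333·5 + 0.333333·4.6 + 0.333333·2.5 = 4.03333.

4.033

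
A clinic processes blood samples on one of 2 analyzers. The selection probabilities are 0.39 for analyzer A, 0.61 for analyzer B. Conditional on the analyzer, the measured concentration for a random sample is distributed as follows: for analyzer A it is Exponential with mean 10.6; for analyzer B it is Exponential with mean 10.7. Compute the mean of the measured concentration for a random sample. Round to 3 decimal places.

10.661

Component means — A: 10.6; B: 10.7.
E[X] = 0.39·10.6 + 0.61·10.7 = 10.661.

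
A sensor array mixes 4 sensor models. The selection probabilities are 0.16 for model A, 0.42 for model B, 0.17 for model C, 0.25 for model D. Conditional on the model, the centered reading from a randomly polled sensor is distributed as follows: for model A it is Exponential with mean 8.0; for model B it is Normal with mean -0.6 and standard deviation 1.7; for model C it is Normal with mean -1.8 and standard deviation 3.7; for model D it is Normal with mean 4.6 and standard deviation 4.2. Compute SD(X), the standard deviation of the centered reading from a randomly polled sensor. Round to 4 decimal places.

5.5605

Per component, A: μ=8, E[X²]=128; B: μ=-0.6, E[X²]=3.25; C: μ=-1.8, E[X²]=16.93; D: μ=4.6, E[X²]=38.8.
E[X] = 0.16·8 + 0.42·-0.6 + 0.17·-1.8 + 0.25·4.6 = 1.872.
E[X²] = 0.16·128 + 0.42·3.25 + 0.17·16.93 + 0.25·38.8 = 34.4231.
Var(X) = E[X²] − (E[X])² = 34.4231 − 3.50438 = 30.9187.
SD(X) = √30.9187 = 5.56046.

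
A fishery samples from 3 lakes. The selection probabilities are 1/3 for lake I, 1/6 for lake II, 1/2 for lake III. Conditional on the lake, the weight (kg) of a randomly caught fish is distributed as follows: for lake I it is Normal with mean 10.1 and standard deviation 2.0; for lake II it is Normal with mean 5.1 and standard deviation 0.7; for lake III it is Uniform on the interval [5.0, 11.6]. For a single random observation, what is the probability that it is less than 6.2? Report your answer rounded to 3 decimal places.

Conditional on each lake, P(X < 6.2): I: 0.0255881; II: 0.941958; III: 0.181818.
By total probability, P(X < 6.2) = 0.333333·0.0255881 + 0.166667·0.941958 + 0.5·0.181818 = 0.256432.

0.256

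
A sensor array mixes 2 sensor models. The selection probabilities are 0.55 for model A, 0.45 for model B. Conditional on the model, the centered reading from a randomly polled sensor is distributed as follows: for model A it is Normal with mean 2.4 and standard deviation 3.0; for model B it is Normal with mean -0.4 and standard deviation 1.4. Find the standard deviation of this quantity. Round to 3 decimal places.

2.788

Per component, A: μ=2.4, E[X²]=14.76; B: μ=-0.4, E[X²]=2.12.
E[X] = 0.55·2.4 + 0.45·-0.4 = 1.14.
E[X²] = 0.55·14.76 + 0.45·2.12 = 9.072.
Var(X) = E[X²] − (E[X])² = 9.072 − 1.2996 = 7.7724.
SD(X) = √7.7724 = 2.7879.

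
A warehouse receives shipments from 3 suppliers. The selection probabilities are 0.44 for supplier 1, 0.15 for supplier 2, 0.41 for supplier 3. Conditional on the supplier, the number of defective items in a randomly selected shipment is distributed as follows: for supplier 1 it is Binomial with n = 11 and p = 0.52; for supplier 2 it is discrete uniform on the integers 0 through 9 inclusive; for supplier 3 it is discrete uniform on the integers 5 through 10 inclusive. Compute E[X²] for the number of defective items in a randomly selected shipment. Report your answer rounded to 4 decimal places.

44.1375

For each component E[X²] = Var + (mean)², giving 1: 35.464; 2: 28.5; 3: 59.1667.
Overall E[X²] = 0.44·35.464 + 0.15·28.5 + 0.41·59.1667 = 44.1375.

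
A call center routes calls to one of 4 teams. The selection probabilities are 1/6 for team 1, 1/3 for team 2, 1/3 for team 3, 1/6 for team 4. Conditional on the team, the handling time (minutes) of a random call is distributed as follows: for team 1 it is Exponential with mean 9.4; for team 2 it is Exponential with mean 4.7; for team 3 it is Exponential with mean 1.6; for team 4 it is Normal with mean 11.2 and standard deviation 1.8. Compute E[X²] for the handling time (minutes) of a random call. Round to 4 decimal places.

For each component E[X²] = Var + (mean)², giving 1: 176.72; 2: 44.18; 3: 5.12; 4: 128.68.
Overall E[X²] = 0.166667·176.72 + 0.333333·44.18 + 0.333333·5.12 + 0.166667·128.68 = 67.3333.

67.3333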